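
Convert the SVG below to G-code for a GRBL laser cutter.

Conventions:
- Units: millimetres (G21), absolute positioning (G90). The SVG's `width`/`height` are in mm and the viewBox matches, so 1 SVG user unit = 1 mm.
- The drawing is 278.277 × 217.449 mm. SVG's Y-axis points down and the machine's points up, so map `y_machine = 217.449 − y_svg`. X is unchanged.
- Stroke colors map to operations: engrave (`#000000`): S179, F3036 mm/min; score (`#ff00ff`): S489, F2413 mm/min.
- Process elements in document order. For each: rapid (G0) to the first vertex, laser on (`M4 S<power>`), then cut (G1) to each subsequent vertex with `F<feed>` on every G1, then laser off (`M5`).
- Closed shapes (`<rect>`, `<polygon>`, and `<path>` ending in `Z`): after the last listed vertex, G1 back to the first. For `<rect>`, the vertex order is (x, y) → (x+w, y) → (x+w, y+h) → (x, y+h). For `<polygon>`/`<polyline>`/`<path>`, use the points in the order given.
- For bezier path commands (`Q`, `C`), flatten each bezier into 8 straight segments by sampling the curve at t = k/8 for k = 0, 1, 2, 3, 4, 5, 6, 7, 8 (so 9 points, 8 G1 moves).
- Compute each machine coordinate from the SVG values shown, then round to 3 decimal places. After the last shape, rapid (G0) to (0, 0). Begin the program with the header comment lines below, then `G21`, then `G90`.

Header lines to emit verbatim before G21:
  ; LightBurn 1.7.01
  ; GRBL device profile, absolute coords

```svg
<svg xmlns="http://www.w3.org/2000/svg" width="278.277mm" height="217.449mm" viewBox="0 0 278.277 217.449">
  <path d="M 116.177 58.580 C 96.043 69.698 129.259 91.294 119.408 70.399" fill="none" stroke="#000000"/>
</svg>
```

; LightBurn 1.7.01
; GRBL device profile, absolute coords
G21
G90
G0 X116.177 Y158.869
M4 S179
G1 X110.939 Y154.312 F3036
G1 X109.573 Y149.394 F3036
G1 X110.949 Y144.734 F3036
G1 X113.936 Y140.955 F3036
G1 X117.406 Y138.676 F3036
G1 X120.228 Y138.518 F3036
G1 X121.272 Y141.103 F3036
G1 X119.408 Y147.050 F3036
M5
G0 X0.000 Y0.000

1 u = 1 mm; y_m = 217.449 − y.

[1] `<path>` cubic bezier, #000000→engrave S179 F3036: (116.177,158.869) → (110.939,154.312) → (109.573,149.394) → (110.949,144.734) → (113.936,140.955) → (117.406,138.676) → (120.228,138.518) → (121.272,141.103) → (119.408,147.050)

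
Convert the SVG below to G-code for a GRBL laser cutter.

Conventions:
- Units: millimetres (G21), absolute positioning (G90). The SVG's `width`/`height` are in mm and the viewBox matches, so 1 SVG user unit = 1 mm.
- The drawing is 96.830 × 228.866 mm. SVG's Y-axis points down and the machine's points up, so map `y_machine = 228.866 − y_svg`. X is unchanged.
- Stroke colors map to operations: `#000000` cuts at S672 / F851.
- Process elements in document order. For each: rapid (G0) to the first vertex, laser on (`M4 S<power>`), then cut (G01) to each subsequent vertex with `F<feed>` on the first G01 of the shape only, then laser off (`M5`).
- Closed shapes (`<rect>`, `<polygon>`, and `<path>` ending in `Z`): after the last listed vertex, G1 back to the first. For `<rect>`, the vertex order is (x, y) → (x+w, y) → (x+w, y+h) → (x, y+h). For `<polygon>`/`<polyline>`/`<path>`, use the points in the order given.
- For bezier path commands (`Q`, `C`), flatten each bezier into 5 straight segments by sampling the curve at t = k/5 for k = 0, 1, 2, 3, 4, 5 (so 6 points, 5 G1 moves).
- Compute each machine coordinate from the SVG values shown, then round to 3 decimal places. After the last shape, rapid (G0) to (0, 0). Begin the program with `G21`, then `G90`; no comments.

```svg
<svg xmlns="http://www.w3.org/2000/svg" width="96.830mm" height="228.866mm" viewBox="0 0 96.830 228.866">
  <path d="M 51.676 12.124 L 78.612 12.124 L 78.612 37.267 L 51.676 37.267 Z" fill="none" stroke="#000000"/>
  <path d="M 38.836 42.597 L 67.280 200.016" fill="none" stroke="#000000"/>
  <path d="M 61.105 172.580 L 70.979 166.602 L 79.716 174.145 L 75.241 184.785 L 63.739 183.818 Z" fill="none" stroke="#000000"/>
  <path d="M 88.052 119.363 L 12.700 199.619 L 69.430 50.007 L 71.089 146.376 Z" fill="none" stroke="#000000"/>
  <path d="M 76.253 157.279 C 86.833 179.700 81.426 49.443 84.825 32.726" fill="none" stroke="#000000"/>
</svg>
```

G21
G90
G0 X51.676 Y216.742
M4 S672
G01 X78.612 Y216.742 F851
G01 X78.612 Y191.599
G01 X51.676 Y191.599
G01 X51.676 Y216.742
M5
G0 X38.836 Y186.269
M4 S672
G01 X67.280 Y28.850 F851
M5
G0 X61.105 Y56.286
M4 S672
G01 X70.979 Y62.264 F851
G01 X79.716 Y54.721
G01 X75.241 Y44.081
G01 X63.739 Y45.048
G01 X61.105 Y56.286
M5
G0 X88.052 Y109.503
M4 S672
G01 X12.700 Y29.247 F851
G01 X69.430 Y178.859
G01 X71.089 Y82.490
G01 X88.052 Y109.503
M5
G0 X76.253 Y71.587
M4 S672
G01 X80.881 Y74.326 F851
G01 X82.862 Y100.929
G01 X83.386 Y138.618
G01 X83.644 Y174.615
G01 X84.825 Y196.140
M5
G0 X0.000 Y0.000

1 u = 1 mm; y_m = 228.866 − y.

[1] `<path>` rectangle, #000000→cut S672 F851: (51.676,216.742) → (78.612,216.742) → (78.612,191.599) → (51.676,191.599) → (51.676,216.742) (closed)

[2] `<path>` line segment, #000000→cut S672 F851: (38.836,186.269) → (67.280,28.850)

[3] `<path>` regular polygon, #000000→cut S672 F851: (61.105,56.286) → (70.979,62.264) → (79.716,54.721) → (75.241,44.081) → (63.739,45.048) → (61.105,56.286) (closed)

[4] `<path>` closed polygon, #000000→cut S672 F851: (88.052,109.503) → (12.700,29.247) → (69.430,178.859) → (71.089,82.490) → (88.052,109.503) (closed)

[5] `<path>` cubic bezier, #000000→cut S672 F851: (76.253,71.587) → (80.881,74.326) → (82.862,100.929) → (83.386,138.618) → (83.644,174.615) → (84.825,196.140)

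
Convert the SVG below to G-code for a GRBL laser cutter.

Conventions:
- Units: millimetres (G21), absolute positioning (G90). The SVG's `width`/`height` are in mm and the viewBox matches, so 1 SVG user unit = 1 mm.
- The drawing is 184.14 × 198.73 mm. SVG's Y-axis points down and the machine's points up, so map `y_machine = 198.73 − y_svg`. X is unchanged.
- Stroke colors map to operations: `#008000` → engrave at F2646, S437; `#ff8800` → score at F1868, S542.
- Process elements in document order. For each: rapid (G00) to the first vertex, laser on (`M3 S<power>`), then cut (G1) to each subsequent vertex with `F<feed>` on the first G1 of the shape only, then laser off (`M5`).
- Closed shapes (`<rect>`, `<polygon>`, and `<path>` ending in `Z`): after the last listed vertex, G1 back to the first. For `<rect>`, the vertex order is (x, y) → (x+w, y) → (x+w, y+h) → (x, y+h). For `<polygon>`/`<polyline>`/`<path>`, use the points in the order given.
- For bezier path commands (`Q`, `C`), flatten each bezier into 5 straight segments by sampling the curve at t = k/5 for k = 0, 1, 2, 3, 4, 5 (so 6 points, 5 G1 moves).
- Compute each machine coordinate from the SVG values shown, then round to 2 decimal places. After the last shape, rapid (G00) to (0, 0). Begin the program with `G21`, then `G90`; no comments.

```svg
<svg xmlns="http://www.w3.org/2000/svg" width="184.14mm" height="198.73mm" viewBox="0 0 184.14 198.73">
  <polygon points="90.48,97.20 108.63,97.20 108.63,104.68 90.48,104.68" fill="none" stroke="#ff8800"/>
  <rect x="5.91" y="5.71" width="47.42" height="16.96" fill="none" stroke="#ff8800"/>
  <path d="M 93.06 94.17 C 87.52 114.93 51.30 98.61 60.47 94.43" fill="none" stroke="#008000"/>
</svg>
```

G21
G90
G00 X90.48 Y101.53
M3 S542
G1 X108.63 Y101.53 F1868
G1 X108.63 Y94.05
G1 X90.48 Y94.05
G1 X90.48 Y101.53
M5
G00 X5.91 Y193.02
M3 S542
G1 X53.33 Y193.02 F1868
G1 X53.33 Y176.06
G1 X5.91 Y176.06
G1 X5.91 Y193.02
M5
G00 X93.06 Y104.56
M3 S437
G1 X86.66 Y96.16 F2646
G1 X76.55 Y94.30
G1 X66.38 Y96.61
G1 X59.81 Y100.73
G1 X60.47 Y104.30
M5
G00 X0.00 Y0.00

1 u = 1 mm; y_m = 198.73 − y.

[1] `<polygon>` rectangle, #ff8800→score S542 F1868: (90.48,101.53) → (108.63,101.53) → (108.63,94.05) → (90.48,94.05) → (90.48,101.53) (closed)

[2] `<rect>` rectangle, #ff8800→score S542 F1868: (5.91,193.02) → (53.33,193.02) → (53.33,176.06) → (5.91,176.06) → (5.91,193.02) (closed)

[3] `<path>` cubic bezier, #008000→engrave S437 F2646: (93.06,104.56) → (86.66,96.16) → (76.55,94.30) → (66.38,96.61) → (59.81,100.73) → (60.47,104.30)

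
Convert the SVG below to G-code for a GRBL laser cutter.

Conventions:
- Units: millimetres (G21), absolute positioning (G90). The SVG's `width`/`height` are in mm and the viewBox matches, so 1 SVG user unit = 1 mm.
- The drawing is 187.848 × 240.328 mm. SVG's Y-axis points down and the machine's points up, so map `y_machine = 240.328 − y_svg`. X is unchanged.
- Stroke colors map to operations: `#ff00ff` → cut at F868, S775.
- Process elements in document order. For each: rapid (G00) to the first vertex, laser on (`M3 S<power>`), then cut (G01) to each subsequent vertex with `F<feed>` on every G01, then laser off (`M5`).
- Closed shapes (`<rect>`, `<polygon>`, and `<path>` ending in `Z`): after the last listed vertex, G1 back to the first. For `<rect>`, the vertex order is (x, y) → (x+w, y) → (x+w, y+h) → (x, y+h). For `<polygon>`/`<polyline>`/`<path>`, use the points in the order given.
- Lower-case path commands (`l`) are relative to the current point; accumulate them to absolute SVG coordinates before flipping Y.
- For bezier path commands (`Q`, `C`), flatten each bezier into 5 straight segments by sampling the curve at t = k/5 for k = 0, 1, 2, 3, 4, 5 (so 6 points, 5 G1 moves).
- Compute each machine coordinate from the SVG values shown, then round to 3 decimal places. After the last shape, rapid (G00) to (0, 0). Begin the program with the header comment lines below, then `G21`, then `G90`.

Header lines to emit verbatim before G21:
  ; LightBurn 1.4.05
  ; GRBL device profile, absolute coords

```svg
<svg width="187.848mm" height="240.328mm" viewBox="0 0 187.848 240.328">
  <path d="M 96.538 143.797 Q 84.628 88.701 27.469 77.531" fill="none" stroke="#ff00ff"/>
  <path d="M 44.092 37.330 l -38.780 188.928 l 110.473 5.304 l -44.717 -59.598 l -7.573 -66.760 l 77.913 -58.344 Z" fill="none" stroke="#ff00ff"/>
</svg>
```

; LightBurn 1.4.05
; GRBL device profile, absolute coords
G21
G90
G00 X96.538 Y96.531
M3 S775
G01 X89.964 Y116.812 F868
G01 X79.770 Y133.580 F868
G01 X65.956 Y146.833 F868
G01 X48.523 Y156.572 F868
G01 X27.469 Y162.797 F868
M5
G00 X44.092 Y202.998
M3 S775
G01 X5.312 Y14.070 F868
G01 X115.785 Y8.766 F868
G01 X71.068 Y68.364 F868
G01 X63.495 Y135.124 F868
G01 X141.408 Y193.468 F868
G01 X44.092 Y202.998 F868
M5
G00 X0.000 Y0.000

viewBox `0 0 187.848 240.328` with mm width/height → 1 unit = 1 mm. Flip: y_m = 240.328 − y_svg.

**Shape 1** — `<path>` quadratic bezier, stroke `#ff00ff` → cut (S775, F868). Control points (SVG): P0=(96.538,143.797), P1=(84.628,88.701), P2=(27.469,77.531); sampled at t=k/5. Machine vertices: (96.538,96.531) → (89.964,116.812) → (79.770,133.580) → (65.956,146.833) → (48.523,156.572) → (27.469,162.797). Open path.

**Shape 2** — `<path>` closed polygon, stroke `#ff00ff` → cut (S775, F868). Machine vertices: (44.092,202.998) → (5.312,14.070) → (115.785,8.766) → (71.068,68.364) → (63.495,135.124) → (141.408,193.468) → (44.092,202.998). Closed: final G1 returns to the first vertex.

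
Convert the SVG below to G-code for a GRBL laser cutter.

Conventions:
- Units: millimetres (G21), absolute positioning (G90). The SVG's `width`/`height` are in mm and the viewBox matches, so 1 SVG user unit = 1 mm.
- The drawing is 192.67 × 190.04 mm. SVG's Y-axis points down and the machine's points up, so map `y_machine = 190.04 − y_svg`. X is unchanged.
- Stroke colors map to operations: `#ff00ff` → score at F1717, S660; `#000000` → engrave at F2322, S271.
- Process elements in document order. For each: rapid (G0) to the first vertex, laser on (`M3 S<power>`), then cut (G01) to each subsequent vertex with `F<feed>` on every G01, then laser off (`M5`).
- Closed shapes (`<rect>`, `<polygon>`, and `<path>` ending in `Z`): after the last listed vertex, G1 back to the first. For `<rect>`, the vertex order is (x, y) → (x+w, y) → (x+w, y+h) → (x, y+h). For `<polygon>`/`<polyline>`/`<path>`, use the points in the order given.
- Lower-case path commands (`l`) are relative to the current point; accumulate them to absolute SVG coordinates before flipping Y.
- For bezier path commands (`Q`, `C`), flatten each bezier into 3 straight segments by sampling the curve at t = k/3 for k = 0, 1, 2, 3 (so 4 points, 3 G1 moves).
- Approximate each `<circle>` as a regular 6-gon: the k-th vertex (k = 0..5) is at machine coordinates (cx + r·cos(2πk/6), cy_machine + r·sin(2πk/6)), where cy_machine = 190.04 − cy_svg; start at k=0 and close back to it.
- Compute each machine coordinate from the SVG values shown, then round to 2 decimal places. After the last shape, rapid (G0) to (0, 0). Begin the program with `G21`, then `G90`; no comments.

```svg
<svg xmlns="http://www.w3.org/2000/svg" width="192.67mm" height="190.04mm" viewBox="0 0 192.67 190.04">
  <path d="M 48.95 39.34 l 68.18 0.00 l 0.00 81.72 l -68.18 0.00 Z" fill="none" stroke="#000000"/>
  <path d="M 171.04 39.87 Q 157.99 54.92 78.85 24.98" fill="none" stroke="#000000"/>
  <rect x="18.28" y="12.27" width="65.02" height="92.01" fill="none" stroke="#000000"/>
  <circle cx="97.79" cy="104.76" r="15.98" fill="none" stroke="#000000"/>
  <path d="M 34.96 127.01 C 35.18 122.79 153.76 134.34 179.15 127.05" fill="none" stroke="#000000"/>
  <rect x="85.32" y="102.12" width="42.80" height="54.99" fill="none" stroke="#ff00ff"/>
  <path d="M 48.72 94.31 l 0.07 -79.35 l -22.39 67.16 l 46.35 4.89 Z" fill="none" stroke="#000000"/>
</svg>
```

1 u = 1 mm; y_m = 190.04 − y.

[1] `<path>` rectangle, #000000→engrave S271 F2322: (48.95,150.70) → (117.13,150.70) → (117.13,68.98) → (48.95,68.98) → (48.95,150.70) (closed)

[2] `<path>` quadratic bezier, #000000→engrave S271 F2322: (171.04,150.17) → (155.00,145.14) → (124.27,150.10) → (78.85,165.06)

[3] `<rect>` rectangle, #000000→engrave S271 F2322: (18.28,177.77) → (83.30,177.77) → (83.30,85.76) → (18.28,85.76) → (18.28,177.77) (closed)

[4] `<circle>` circle, #000000→engrave S271 F2322: (113.77,85.28) → (105.78,99.12) → (89.80,99.12) → (81.81,85.28) → (89.80,71.44) → (105.78,71.44) → (113.77,85.28) (closed)

[5] `<path>` cubic bezier, #000000→engrave S271 F2322: (34.96,63.03) → (66.80,63.28) → (130.53,60.70) → (179.15,62.99)

[6] `<rect>` rectangle, #ff00ff→score S660 F1717: (85.32,87.92) → (128.12,87.92) → (128.12,32.93) → (85.32,32.93) → (85.32,87.92) (closed)

[7] `<path>` closed polygon, #000000→engrave S271 F2322: (48.72,95.73) → (48.79,175.08) → (26.40,107.92) → (72.75,103.03) → (48.72,95.73) (closed)

G21
G90
G0 X48.95 Y150.70
M3 S271
G01 X117.13 Y150.70 F2322
G01 X117.13 Y68.98 F2322
G01 X48.95 Y68.98 F2322
G01 X48.95 Y150.70 F2322
M5
G0 X171.04 Y150.17
M3 S271
G01 X155.00 Y145.14 F2322
G01 X124.27 Y150.10 F2322
G01 X78.85 Y165.06 F2322
M5
G0 X18.28 Y177.77
M3 S271
G01 X83.30 Y177.77 F2322
G01 X83.30 Y85.76 F2322
G01 X18.28 Y85.76 F2322
G01 X18.28 Y177.77 F2322
M5
G0 X113.77 Y85.28
M3 S271
G01 X105.78 Y99.12 F2322
G01 X89.80 Y99.12 F2322
G01 X81.81 Y85.28 F2322
G01 X89.80 Y71.44 F2322
G01 X105.78 Y71.44 F2322
G01 X113.77 Y85.28 F2322
M5
G0 X34.96 Y63.03
M3 S271
G01 X66.80 Y63.28 F2322
G01 X130.53 Y60.70 F2322
G01 X179.15 Y62.99 F2322
M5
G0 X85.32 Y87.92
M3 S660
G01 X128.12 Y87.92 F1717
G01 X128.12 Y32.93 F1717
G01 X85.32 Y32.93 F1717
G01 X85.32 Y87.92 F1717
M5
G0 X48.72 Y95.73
M3 S271
G01 X48.79 Y175.08 F2322
G01 X26.40 Y107.92 F2322
G01 X72.75 Y103.03 F2322
G01 X48.72 Y95.73 F2322
M5
G0 X0.00 Y0.00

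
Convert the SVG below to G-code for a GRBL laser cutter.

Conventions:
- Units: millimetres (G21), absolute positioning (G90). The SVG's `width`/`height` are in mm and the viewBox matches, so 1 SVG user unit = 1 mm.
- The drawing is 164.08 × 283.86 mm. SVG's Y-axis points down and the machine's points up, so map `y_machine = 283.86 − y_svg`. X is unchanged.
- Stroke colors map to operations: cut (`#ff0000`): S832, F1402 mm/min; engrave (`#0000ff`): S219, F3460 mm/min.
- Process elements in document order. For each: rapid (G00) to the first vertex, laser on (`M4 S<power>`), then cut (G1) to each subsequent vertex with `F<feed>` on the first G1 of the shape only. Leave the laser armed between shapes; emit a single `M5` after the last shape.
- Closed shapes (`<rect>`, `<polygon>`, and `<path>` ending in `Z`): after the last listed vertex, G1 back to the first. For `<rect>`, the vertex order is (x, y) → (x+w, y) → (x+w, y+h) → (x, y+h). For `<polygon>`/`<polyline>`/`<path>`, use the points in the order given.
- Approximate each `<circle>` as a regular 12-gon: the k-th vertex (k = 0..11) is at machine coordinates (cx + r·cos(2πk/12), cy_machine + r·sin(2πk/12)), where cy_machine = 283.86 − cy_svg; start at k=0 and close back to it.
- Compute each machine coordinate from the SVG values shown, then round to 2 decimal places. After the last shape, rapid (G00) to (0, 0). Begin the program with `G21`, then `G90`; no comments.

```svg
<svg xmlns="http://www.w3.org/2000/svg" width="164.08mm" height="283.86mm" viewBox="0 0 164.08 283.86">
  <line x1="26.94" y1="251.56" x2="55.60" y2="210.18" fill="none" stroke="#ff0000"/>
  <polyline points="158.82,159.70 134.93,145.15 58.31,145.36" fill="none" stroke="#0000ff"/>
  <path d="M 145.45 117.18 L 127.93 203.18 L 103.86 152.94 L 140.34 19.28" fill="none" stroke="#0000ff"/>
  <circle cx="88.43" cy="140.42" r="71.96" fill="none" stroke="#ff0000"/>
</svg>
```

Since the viewBox matches the mm dimensions, user units are millimetres directly. The only transform is the Y-flip y_m = 283.86 − y_svg.

Shape 1 is a line segment drawn with `<line>`. Its stroke #ff0000 means cut at S832, F1402. After flipping Y the toolpath is (26.94,32.30) → (55.60,73.68).

Shape 2 is a open polyline drawn with `<polyline>`. Its stroke #0000ff means engrave at S219, F3460. After flipping Y the toolpath is (158.82,124.16) → (134.93,138.71) → (58.31,138.50).

Shape 3 is a open polyline drawn with `<path>`. Its stroke #0000ff means engrave at S219, F3460. After flipping Y the toolpath is (145.45,166.68) → (127.93,80.68) → (103.86,130.92) → (140.34,264.58).

Shape 4 is a circle drawn with `<circle>`. Its stroke #ff0000 means cut at S832, F1402. After flipping Y the toolpath is (160.39,143.44) → (150.75,179.42) → (124.41,205.76) → (88.43,215.40) → (52.45,205.76) → (26.11,179.42) → (16.47,143.44) → (26.11,107.46) → (52.45,81.12) → (88.43,71.48) → (124.41,81.12) → (150.75,107.46) → (160.39,143.44), returning to the start.

G21
G90
G00 X26.94 Y32.30
M4 S832
G1 X55.60 Y73.68 F1402
G00 X158.82 Y124.16
M4 S219
G1 X134.93 Y138.71 F3460
G1 X58.31 Y138.50
G00 X145.45 Y166.68
M4 S219
G1 X127.93 Y80.68 F3460
G1 X103.86 Y130.92
G1 X140.34 Y264.58
G00 X160.39 Y143.44
M4 S832
G1 X150.75 Y179.42 F1402
G1 X124.41 Y205.76
G1 X88.43 Y215.40
G1 X52.45 Y205.76
G1 X26.11 Y179.42
G1 X16.47 Y143.44
G1 X26.11 Y107.46
G1 X52.45 Y81.12
G1 X88.43 Y71.48
G1 X124.41 Y81.12
G1 X150.75 Y107.46
G1 X160.39 Y143.44
M5
G00 X0.00 Y0.00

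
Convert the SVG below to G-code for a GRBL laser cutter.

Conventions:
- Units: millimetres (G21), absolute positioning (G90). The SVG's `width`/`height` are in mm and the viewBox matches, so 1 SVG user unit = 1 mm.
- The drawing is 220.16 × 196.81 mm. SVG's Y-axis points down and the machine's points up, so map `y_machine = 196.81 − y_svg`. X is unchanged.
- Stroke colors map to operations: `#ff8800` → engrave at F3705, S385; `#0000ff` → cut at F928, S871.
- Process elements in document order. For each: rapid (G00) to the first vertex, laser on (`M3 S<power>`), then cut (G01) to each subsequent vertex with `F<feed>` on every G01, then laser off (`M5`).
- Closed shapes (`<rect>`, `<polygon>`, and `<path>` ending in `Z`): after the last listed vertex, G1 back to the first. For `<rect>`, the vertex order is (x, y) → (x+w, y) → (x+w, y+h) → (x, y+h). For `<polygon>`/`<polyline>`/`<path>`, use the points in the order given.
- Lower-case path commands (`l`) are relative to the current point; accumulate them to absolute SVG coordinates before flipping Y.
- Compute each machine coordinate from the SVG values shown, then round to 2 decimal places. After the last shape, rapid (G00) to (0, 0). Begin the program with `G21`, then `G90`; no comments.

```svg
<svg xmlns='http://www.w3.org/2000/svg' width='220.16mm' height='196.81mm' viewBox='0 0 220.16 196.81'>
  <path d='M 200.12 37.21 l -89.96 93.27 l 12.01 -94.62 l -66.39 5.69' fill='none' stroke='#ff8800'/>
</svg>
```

viewBox `0 0 220.16 196.81` with mm width/height → 1 unit = 1 mm. Flip: y_m = 196.81 − y_svg.

**Shape 1** — `<path>` open polyline, stroke `#ff8800` → engrave (S385, F3705). Machine vertices: (200.12,159.60) → (110.16,66.33) → (122.17,160.95) → (55.78,155.26). Open path.

G21
G90
G00 X200.12 Y159.60
M3 S385
G01 X110.16 Y66.33 F3705
G01 X122.17 Y160.95 F3705
G01 X55.78 Y155.26 F3705
M5
G00 X0.00 Y0.00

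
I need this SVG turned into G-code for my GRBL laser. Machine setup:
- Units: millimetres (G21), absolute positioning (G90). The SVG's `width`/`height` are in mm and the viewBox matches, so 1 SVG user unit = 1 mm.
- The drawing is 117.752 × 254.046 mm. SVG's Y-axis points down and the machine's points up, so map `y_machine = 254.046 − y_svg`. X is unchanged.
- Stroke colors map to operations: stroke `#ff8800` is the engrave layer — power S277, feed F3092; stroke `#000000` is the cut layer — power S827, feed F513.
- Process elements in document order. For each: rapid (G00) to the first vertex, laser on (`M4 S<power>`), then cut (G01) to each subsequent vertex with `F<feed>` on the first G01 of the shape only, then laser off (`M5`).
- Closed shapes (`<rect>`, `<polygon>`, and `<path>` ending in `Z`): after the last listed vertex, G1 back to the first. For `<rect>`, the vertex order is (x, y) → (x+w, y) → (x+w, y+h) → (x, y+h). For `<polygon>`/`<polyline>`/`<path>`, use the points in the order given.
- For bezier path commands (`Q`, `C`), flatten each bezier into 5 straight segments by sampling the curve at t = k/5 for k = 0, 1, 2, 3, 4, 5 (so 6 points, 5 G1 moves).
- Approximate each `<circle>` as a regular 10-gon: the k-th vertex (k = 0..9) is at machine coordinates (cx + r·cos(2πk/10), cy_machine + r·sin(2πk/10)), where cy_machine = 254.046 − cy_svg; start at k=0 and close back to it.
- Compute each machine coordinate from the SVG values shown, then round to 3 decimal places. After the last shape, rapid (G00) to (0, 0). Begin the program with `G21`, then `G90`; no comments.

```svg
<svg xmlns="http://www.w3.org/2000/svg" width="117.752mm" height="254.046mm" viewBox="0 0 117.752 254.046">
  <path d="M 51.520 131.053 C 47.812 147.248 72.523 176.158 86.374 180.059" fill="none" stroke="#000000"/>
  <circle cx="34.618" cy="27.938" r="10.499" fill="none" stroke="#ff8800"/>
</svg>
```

Since the viewBox matches the mm dimensions, user units are millimetres directly. The only transform is the Y-flip y_m = 254.046 − y_svg.

Shape 1 is a cubic bezier drawn with `<path>`. Its stroke #000000 means cut at S827, F513. After flipping Y the toolpath is (51.520,122.993) → (52.391,112.052) → (58.198,99.870) → (67.054,88.258) → (77.074,79.027) → (86.374,73.987).

Shape 2 is a circle drawn with `<circle>`. Its stroke #ff8800 means engrave at S277, F3092. After flipping Y the toolpath is (45.117,226.108) → (43.112,232.279) → (37.862,236.093) → (31.374,236.093) → (26.124,232.279) → (24.119,226.108) → (26.124,219.937) → (31.374,216.123) → (37.862,216.123) → (43.112,219.937) → (45.117,226.108), returning to the start.

G21
G90
G00 X51.520 Y122.993
M4 S827
G01 X52.391 Y112.052 F513
G01 X58.198 Y99.870
G01 X67.054 Y88.258
G01 X77.074 Y79.027
G01 X86.374 Y73.987
M5
G00 X45.117 Y226.108
M4 S277
G01 X43.112 Y232.279 F3092
G01 X37.862 Y236.093
G01 X31.374 Y236.093
G01 X26.124 Y232.279
G01 X24.119 Y226.108
G01 X26.124 Y219.937
G01 X31.374 Y216.123
G01 X37.862 Y216.123
G01 X43.112 Y219.937
G01 X45.117 Y226.108
M5
G00 X0.000 Y0.000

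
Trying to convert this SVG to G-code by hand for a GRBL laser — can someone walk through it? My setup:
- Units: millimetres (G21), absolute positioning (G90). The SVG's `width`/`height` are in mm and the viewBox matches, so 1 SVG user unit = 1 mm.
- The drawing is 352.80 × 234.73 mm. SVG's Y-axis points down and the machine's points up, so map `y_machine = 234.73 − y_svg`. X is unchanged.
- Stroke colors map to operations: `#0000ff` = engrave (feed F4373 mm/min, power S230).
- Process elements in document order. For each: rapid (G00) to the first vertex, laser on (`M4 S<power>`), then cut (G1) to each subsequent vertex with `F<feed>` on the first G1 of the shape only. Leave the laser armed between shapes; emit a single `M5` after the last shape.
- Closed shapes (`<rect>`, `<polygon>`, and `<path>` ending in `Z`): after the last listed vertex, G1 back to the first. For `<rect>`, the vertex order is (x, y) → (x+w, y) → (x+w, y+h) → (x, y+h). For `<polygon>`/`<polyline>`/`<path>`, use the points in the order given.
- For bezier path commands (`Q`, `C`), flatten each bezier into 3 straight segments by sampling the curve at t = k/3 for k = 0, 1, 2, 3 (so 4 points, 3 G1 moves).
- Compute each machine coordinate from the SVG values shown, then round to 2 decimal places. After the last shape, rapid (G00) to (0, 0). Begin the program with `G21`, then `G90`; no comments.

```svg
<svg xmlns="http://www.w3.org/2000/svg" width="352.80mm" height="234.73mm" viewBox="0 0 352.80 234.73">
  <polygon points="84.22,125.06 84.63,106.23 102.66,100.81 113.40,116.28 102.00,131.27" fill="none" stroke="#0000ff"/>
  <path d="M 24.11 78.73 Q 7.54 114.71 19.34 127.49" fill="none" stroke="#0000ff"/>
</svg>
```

G21
G90
G00 X84.22 Y109.67
M4 S230
G1 X84.63 Y128.50 F4373
G1 X102.66 Y133.92
G1 X113.40 Y118.45
G1 X102.00 Y103.46
G1 X84.22 Y109.67
G00 X24.11 Y156.00
M4 S230
G1 X16.22 Y134.59 F4373
G1 X14.63 Y118.34
G1 X19.34 Y107.24
M5
G00 X0.00 Y0.00

Since the viewBox matches the mm dimensions, user units are millimetres directly. The only transform is the Y-flip y_m = 234.73 − y_svg.

Shape 1 is a regular polygon drawn with `<polygon>`. Its stroke #0000ff means engrave at S230, F4373. After flipping Y the toolpath is (84.22,109.67) → (84.63,128.50) → (102.66,133.92) → (113.40,118.45) → (102.00,103.46) → (84.22,109.67), returning to the start.

Shape 2 is a quadratic bezier drawn with `<path>`. Its stroke #0000ff means engrave at S230, F4373. After flipping Y the toolpath is (24.11,156.00) → (16.22,134.59) → (14.63,118.34) → (19.34,107.24).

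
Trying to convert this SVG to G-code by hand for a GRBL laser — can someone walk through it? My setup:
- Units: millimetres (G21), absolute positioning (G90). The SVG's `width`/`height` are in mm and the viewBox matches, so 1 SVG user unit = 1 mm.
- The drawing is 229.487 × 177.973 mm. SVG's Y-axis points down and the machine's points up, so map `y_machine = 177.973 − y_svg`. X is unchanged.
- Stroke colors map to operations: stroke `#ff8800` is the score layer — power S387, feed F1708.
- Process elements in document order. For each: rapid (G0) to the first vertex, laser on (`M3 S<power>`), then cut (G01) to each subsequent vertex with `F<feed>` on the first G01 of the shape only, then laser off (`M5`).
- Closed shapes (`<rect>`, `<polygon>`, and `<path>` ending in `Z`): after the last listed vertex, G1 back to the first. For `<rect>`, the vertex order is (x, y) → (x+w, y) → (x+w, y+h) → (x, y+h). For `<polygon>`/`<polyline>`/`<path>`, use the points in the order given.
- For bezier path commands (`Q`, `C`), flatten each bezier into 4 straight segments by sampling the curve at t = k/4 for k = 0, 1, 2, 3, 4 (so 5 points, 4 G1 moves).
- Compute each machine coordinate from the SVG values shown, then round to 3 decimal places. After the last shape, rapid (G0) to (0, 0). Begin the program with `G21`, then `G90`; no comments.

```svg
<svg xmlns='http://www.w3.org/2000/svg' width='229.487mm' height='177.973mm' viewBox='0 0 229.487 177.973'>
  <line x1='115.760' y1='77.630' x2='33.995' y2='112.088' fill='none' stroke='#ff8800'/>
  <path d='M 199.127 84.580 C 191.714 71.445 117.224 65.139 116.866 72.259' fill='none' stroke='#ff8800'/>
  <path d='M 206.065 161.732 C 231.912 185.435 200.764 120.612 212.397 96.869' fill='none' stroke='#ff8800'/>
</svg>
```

G21
G90
G0 X115.760 Y100.343
M3 S387
G01 X33.995 Y65.885 F1708
M5
G0 X199.127 Y93.393
M3 S387
G01 X183.197 Y101.861 F1708
G01 X155.351 Y107.149
G01 X128.828 Y108.640
G01 X116.866 Y105.714
M5
G0 X206.065 Y16.241
M3 S387
G01 X216.323 Y13.037 F1708
G01 X214.561 Y30.880
G01 X210.135 Y57.619
G01 X212.397 Y81.104
M5
G0 X0.000 Y0.000

Since the viewBox matches the mm dimensions, user units are millimetres directly. The only transform is the Y-flip y_m = 177.973 − y_svg.

Shape 1 is a line segment drawn with `<line>`. Its stroke #ff8800 means score at S387, F1708. After flipping Y the toolpath is (115.760,100.343) → (33.995,65.885).

Shape 2 is a cubic bezier drawn with `<path>`. Its stroke #ff8800 means score at S387, F1708. After flipping Y the toolpath is (199.127,93.393) → (183.197,101.861) → (155.351,107.149) → (128.828,108.640) → (116.866,105.714).

Shape 3 is a cubic bezier drawn with `<path>`. Its stroke #ff8800 means score at S387, F1708. After flipping Y the toolpath is (206.065,16.241) → (216.323,13.037) → (214.561,30.880) → (210.135,57.619) → (212.397,81.104).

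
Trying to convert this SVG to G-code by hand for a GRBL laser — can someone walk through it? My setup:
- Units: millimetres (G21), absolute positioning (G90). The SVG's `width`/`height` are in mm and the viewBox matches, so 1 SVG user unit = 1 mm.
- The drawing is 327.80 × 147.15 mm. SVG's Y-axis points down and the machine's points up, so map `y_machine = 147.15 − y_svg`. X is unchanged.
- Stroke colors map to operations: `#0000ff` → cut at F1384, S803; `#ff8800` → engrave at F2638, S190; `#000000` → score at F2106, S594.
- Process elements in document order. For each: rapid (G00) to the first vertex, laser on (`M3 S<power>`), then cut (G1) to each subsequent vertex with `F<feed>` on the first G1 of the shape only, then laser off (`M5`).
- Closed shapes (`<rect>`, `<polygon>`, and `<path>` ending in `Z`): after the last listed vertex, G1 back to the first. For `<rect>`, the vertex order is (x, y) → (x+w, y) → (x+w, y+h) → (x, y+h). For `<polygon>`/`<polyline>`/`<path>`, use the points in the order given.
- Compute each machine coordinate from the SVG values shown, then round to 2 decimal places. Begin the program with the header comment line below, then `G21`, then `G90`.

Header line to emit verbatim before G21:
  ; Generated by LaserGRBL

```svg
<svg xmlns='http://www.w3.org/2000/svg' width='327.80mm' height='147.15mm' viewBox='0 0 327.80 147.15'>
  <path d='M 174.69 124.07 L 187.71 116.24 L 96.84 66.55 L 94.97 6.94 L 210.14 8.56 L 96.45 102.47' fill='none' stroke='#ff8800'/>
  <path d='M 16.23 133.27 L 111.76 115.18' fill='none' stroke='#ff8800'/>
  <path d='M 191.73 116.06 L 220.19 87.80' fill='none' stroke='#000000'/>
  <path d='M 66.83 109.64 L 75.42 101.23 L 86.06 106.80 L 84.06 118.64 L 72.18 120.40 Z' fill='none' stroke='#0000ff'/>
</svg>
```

1 u = 1 mm; y_m = 147.15 − y.

[1] `<path>` open polyline, #ff8800→engrave S190 F2638: (174.69,23.08) → (187.71,30.91) → (96.84,80.60) → (94.97,140.21) → (210.14,138.59) → (96.45,44.68)

[2] `<path>` line segment, #ff8800→engrave S190 F2638: (16.23,13.88) → (111.76,31.97)

[3] `<path>` line segment, #000000→score S594 F2106: (191.73,31.09) → (220.19,59.35)

[4] `<path>` regular polygon, #0000ff→cut S803 F1384: (66.83,37.51) → (75.42,45.92) → (86.06,40.35) → (84.06,28.51) → (72.18,26.75) → (66.83,37.51) (closed)

; Generated by LaserGRBL
G21
G90
G00 X174.69 Y23.08
M3 S190
G1 X187.71 Y30.91 F2638
G1 X96.84 Y80.60
G1 X94.97 Y140.21
G1 X210.14 Y138.59
G1 X96.45 Y44.68
M5
G00 X16.23 Y13.88
M3 S190
G1 X111.76 Y31.97 F2638
M5
G00 X191.73 Y31.09
M3 S594
G1 X220.19 Y59.35 F2106
M5
G00 X66.83 Y37.51
M3 S803
G1 X75.42 Y45.92 F1384
G1 X86.06 Y40.35
G1 X84.06 Y28.51
G1 X72.18 Y26.75
G1 X66.83 Y37.51
M5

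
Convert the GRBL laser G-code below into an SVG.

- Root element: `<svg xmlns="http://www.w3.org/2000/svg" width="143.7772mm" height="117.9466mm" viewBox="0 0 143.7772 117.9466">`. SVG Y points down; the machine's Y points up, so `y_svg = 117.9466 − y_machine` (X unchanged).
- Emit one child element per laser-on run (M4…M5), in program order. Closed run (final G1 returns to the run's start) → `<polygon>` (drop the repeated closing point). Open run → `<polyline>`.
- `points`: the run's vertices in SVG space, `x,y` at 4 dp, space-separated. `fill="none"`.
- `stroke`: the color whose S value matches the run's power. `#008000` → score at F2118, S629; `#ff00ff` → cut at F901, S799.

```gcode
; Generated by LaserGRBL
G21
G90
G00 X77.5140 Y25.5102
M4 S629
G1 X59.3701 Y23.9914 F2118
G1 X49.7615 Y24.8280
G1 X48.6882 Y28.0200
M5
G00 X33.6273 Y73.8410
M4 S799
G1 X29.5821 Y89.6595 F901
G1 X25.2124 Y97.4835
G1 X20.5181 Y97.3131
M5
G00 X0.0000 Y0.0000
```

<svg xmlns="http://www.w3.org/2000/svg" width="143.7772mm" height="117.9466mm" viewBox="0 0 143.7772 117.9466">
  <polyline points="77.5140,92.4364 59.3701,93.9552 49.7615,93.1186 48.6882,89.9266" fill="none" stroke="#008000"/>
  <polyline points="33.6273,44.1056 29.5821,28.2871 25.2124,20.4631 20.5181,20.6335" fill="none" stroke="#ff00ff"/>
</svg>

y_svg = 117.9466 − y_m.

[1] S629→`#008000` (score); open run; points: 77.5140,92.4364 59.3701,93.9552 49.7615,93.1186 48.6882,89.9266

[2] S799→`#ff00ff` (cut); open run; points: 33.6273,44.1056 29.5821,28.2871 25.2124,20.4631 20.5181,20.6335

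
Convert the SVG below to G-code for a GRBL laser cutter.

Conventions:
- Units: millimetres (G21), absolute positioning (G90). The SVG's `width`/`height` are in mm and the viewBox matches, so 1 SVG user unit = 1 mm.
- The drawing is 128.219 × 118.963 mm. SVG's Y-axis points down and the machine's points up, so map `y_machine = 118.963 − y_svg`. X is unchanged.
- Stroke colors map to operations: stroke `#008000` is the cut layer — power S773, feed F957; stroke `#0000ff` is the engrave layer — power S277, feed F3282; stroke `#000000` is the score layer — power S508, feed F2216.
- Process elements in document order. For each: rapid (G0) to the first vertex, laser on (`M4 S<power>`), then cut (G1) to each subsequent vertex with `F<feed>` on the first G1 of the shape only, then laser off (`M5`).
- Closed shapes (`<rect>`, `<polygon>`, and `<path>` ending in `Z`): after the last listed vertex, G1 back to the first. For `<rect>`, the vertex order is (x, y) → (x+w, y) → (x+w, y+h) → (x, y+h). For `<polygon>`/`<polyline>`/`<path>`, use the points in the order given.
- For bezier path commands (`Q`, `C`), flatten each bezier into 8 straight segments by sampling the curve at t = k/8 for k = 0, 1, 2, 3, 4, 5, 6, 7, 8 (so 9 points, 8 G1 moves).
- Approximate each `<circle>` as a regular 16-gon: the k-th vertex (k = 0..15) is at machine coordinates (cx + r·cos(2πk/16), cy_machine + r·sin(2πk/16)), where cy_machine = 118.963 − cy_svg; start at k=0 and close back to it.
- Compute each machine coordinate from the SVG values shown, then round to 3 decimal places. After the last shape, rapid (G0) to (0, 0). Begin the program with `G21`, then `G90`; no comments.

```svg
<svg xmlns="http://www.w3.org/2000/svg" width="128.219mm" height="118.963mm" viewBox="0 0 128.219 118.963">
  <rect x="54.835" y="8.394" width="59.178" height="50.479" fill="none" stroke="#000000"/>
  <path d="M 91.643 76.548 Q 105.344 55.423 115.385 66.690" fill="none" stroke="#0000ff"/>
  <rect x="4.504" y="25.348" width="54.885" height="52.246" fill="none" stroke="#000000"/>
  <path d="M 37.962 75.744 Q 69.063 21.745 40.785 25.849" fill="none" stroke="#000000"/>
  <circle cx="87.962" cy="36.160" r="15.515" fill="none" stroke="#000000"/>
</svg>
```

G21
G90
G0 X54.835 Y110.569
M4 S508
G1 X114.013 Y110.569 F2216
G1 X114.013 Y60.090
G1 X54.835 Y60.090
G1 X54.835 Y110.569
M5
G0 X91.643 Y42.415
M4 S277
G1 X95.011 Y47.190 F3282
G1 X98.265 Y50.953
G1 X101.404 Y53.704
G1 X104.429 Y55.442
G1 X107.340 Y56.168
G1 X110.136 Y55.882
G1 X112.818 Y54.584
G1 X115.385 Y52.273
M5
G0 X4.504 Y93.615
M4 S508
G1 X59.389 Y93.615 F2216
G1 X59.389 Y41.369
G1 X4.504 Y41.369
G1 X4.504 Y93.615
M5
G0 X37.962 Y43.219
M4 S508
G1 X44.809 Y55.811 F2216
G1 X49.801 Y66.587
G1 X52.938 Y75.548
G1 X54.218 Y82.692
G1 X53.643 Y88.021
G1 X51.213 Y91.535
G1 X46.927 Y93.232
G1 X40.785 Y93.114
M5
G0 X103.477 Y82.803
M4 S508
G1 X102.296 Y88.740 F2216
G1 X98.933 Y93.774
G1 X93.899 Y97.137
G1 X87.962 Y98.318
G1 X82.025 Y97.137
G1 X76.991 Y93.774
G1 X73.628 Y88.740
G1 X72.447 Y82.803
G1 X73.628 Y76.866
G1 X76.991 Y71.832
G1 X82.025 Y68.469
G1 X87.962 Y67.288
G1 X93.899 Y68.469
G1 X98.933 Y71.832
G1 X102.296 Y76.866
G1 X103.477 Y82.803
M5
G0 X0.000 Y0.000

Since the viewBox matches the mm dimensions, user units are millimetres directly. The only transform is the Y-flip y_m = 118.963 − y_svg.

Shape 1 is a rectangle drawn with `<rect>`. Its stroke #000000 means score at S508, F2216. After flipping Y the toolpath is (54.835,110.569) → (114.013,110.569) → (114.013,60.090) → (54.835,60.090) → (54.835,110.569), returning to the start.

Shape 2 is a quadratic bezier drawn with `<path>`. Its stroke #0000ff means engrave at S277, F3282. After flipping Y the toolpath is (91.643,42.415) → (95.011,47.190) → (98.265,50.953) → (101.404,53.704) → (104.429,55.442) → (107.340,56.168) → (110.136,55.882) → (112.818,54.584) → (115.385,52.273).

Shape 3 is a rectangle drawn with `<rect>`. Its stroke #000000 means score at S508, F2216. After flipping Y the toolpath is (4.504,93.615) → (59.389,93.615) → (59.389,41.369) → (4.504,41.369) → (4.504,93.615), returning to the start.

Shape 4 is a quadratic bezier drawn with `<path>`. Its stroke #000000 means score at S508, F2216. After flipping Y the toolpath is (37.962,43.219) → (44.809,55.811) → (49.801,66.587) → (52.938,75.548) → (54.218,82.692) → (53.643,88.021) → (51.213,91.535) → (46.927,93.232) → (40.785,93.114).

Shape 5 is a circle drawn with `<circle>`. Its stroke #000000 means score at S508, F2216. After flipping Y the toolpath is (103.477,82.803) → (102.296,88.740) → (98.933,93.774) → (93.899,97.137) → (87.962,98.318) → (82.025,97.137) → (76.991,93.774) → (73.628,88.740) → (72.447,82.803) → (73.628,76.866) → (76.991,71.832) → (82.025,68.469) → (87.962,67.288) → (93.899,68.469) → (98.933,71.832) → (102.296,76.866) → (103.477,82.803), returning to the start.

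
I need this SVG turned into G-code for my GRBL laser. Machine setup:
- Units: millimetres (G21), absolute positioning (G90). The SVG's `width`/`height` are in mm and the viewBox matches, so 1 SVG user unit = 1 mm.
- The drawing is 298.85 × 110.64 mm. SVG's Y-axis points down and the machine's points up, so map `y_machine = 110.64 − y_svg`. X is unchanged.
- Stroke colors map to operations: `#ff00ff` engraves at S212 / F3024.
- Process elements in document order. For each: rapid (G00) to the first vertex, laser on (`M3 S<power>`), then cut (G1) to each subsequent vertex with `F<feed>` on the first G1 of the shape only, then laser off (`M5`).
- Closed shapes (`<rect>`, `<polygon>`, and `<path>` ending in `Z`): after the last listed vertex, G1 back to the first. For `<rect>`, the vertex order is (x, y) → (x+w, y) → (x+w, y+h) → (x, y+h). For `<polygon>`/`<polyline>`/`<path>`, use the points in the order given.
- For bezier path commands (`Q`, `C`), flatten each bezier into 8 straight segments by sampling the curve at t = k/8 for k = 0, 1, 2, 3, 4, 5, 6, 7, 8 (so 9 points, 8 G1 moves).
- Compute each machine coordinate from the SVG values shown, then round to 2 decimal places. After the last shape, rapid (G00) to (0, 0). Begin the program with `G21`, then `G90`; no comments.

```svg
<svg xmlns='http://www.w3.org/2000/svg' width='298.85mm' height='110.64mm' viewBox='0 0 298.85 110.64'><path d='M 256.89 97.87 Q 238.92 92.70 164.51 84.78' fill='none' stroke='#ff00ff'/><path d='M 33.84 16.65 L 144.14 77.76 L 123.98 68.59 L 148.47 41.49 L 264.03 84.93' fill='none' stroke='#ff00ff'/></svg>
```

G21
G90
G00 X256.89 Y12.77
M3 S212
G1 X251.52 Y14.11 F3024
G1 X244.38 Y15.53
G1 X235.48 Y17.03
G1 X224.81 Y18.63
G1 X212.38 Y20.31
G1 X198.19 Y22.07
G1 X182.23 Y23.92
G1 X164.51 Y25.86
M5
G00 X33.84 Y93.99
M3 S212
G1 X144.14 Y32.88 F3024
G1 X123.98 Y42.05
G1 X148.47 Y69.15
G1 X264.03 Y25.71
M5
G00 X0.00 Y0.00

viewBox `0 0 298.85 110.64` with mm width/height → 1 unit = 1 mm. Flip: y_m = 110.64 − y_svg.

**Shape 1** — `<path>` quadratic bezier, stroke `#ff00ff` → engrave (S212, F3024). Control points (SVG): P0=(256.89,97.87), P1=(238.92,92.70), P2=(164.51,84.78); sampled at t=k/8. Machine vertices: (256.89,12.77) → (251.52,14.11) → (244.38,15.53) → (235.48,17.03) → (224.81,18.63) → (212.38,20.31) → (198.19,22.07) → (182.23,23.92) → (164.51,25.86). Open path.

**Shape 2** — `<path>` open polyline, stroke `#ff00ff` → engrave (S212, F3024). Machine vertices: (33.84,93.99) → (144.14,32.88) → (123.98,42.05) → (148.47,69.15) → (264.03,25.71). Open path.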